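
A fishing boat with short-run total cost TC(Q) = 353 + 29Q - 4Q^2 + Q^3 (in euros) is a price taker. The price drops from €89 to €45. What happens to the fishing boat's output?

MC = 29 - 8Q + 3Q^2; the shutdown threshold is min AVC = €25 (at Q = 2).
At P = €89 ≥ min AVC, set P = MC on the rising branch: Q = 6.
At P = €45 ≥ min AVC, set P = MC: Q = 4. The firm stays open but cuts output.

Output falls from 6 to 4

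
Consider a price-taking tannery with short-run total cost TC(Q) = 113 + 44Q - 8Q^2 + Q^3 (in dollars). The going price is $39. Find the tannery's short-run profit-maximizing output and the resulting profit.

AVC = 44 - 8Q + Q^2; min AVC = $28 at Q = 4. Since P = $39 ≥ min AVC, the firm produces.
MC = 44 - 16Q + 3Q^2. Setting P = MC and taking the root on the rising branch gives Q* = 5.
TR = 39·5 = 195. TC = 113 + 145 = 258. Profit = 195 − 258 = -$63.
That loss of $63 beats the $113 the firm would lose by shutting down; producing recovers $50 of fixed cost.

Profit = -$63 at Q = 5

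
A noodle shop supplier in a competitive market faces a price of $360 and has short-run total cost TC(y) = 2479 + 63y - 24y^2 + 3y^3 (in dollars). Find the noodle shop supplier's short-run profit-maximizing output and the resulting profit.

AVC = 63 - 24y + 3y^2; min AVC = $15 at y = 4. Since P = $360 ≥ min AVC, the firm produces.
MC = 63 - 48y + 9y^2. Setting P = MC and taking the root on the rising branch gives y* = 9.
TR = 360·9 = 3240. TC = 2479 + 810 = 3289. Profit = 3240 − 3289 = -$49.
By producing, the firm covers all variable cost plus $2430 of fixed cost; shutting down would lose the full $2479.

Profit = -$49 at y = 9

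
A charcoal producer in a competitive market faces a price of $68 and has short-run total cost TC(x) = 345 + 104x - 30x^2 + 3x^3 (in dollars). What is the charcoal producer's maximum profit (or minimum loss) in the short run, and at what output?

Profit = -$129 at x = 6

AVC = 104 - 30x + 3x^2 has its minimum $29 at x = 5; price $68 clears that bar, so the firm operates.
MC = 104 - 60x + 9x^2. Setting P = MC and taking the root on the rising branch gives x* = 6.
TR = 68·6 = 408. TC = 345 + 192 = 537. Profit = 408 − 537 = -$129.
That loss of $129 beats the $345 the firm would lose by shutting down; producing recovers $216 of fixed cost.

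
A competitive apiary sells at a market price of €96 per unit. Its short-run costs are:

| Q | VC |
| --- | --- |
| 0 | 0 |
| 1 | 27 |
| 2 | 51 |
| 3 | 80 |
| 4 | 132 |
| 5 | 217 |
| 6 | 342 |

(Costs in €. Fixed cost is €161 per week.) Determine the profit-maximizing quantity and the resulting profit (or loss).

Q = 5; profit = €102

Profit at each row (π = 96Q − TC): Q=0: -161; Q=1: -92; Q=2: -20; Q=3: 47; Q=4: 91; Q=5: 102; Q=6: 73.
Profit is maximized at Q = 5. AVC there is 217/5 = €43.40 ≤ P, so producing beats shutting down (which would give -€161).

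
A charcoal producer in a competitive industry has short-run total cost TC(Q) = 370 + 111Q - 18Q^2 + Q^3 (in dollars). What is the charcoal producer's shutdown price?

Short-run supply begins at min AVC. From VC = 111Q - 18Q^2 + Q^3, AVC = 111 - 18Q + Q^2.
dAVC/dQ = -18 + 2Q = 0 gives Q = 9. min AVC = 111 - 18·9 + 9^2 = 30.
For P < $30 the firm produces nothing.

$30 per unit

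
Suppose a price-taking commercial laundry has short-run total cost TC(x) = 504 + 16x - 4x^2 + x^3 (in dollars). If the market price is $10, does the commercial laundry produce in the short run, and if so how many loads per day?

Shut down

From TC, MC = TC'(x) = 16 - 8x + 3x^2 and AVC = VC/x = 16 - 4x + x^2.
AVC is minimized where dAVC/dx = -4 + 2x = 0, at x = 2; min AVC = 16 - 4·2 + 2^2 = $12.
P = $10 lies below min AVC = $12; no output level covers variable cost.
The firm minimizes its loss by shutting down and losing only its fixed cost of $504.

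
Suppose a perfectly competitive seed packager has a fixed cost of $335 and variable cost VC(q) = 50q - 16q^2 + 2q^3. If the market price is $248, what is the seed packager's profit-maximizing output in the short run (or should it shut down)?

From TC, MC = TC'(q) = 50 - 32q + 6q^2 and AVC = VC/q = 50 - 16q + 2q^2.
AVC hits its minimum where MC = AVC, at q = 4, giving min AVC = 50 - 16·4 + 2·4^2 = $18.
Since P = $248 ≥ min AVC = $18, price covers variable cost and the firm should produce.
Solving P = MC: -198 - 32q + 6q^2 = 0 ⇒ q = -11/3 or 9. On the upward-sloping branch, q* = 9.
Check: AVC at q = 9 is $68 ≤ P, so revenue covers variable cost.
Profit = P·q − TC = 248·9 − 947 = $1285.

Produce at q = 9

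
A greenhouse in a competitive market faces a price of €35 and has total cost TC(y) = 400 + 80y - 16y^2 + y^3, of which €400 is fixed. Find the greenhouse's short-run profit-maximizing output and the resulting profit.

AVC = 80 - 16y + y^2 has its minimum €16 at y = 8; price €35 clears that bar, so the firm operates.
MC = 80 - 32y + 3y^2. Setting P = MC and taking the root on the rising branch gives y* = 9.
TR = 35·9 = 315. TC = 400 + 153 = 553. Profit = 315 − 553 = -€238.
That loss of €238 beats the €400 the firm would lose by shutting down; producing recovers €162 of fixed cost.

Profit = -€238 at y = 9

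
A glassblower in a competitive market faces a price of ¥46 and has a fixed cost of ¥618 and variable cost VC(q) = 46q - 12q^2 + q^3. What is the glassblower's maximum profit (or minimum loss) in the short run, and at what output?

AVC = 46 - 12q + q^2 has its minimum ¥10 at q = 6; price ¥46 clears that bar, so the firm operates.
With MC = 46 - 24q + 3q^2, P = MC on the upward-sloping part at q* = 8.
TR = 46·8 = 368. TC = 618 + 112 = 730. Profit = 368 − 730 = -¥362.
Shutting down would mean losing the fixed cost of ¥618, so operating at a loss of ¥362 is better by ¥256.

Profit = -¥362 at q = 8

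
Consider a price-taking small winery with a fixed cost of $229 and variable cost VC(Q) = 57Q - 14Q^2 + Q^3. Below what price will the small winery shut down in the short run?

$8 per unit

Short-run supply begins at min AVC. From VC = 57Q - 14Q^2 + Q^3, AVC = 57 - 14Q + Q^2.
At the minimum of AVC, MC = AVC. MC = 57 - 28Q + 3Q^2; setting MC = AVC gives 2Q^2 - 14Q = 0, so Q = 7. min AVC = 8.
For P < $8 the firm produces nothing.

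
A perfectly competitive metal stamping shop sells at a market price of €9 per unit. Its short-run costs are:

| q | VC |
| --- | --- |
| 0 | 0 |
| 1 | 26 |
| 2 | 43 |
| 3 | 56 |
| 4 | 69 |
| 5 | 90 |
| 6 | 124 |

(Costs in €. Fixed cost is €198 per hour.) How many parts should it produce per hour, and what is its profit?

q = 0 (shut down); profit = -€198

Compute π = P·q − TC at each output: q=0: -198; q=1: -215; q=2: -223; q=3: -227; q=4: -231; q=5: -243; q=6: -268.
Profit is highest at q = 0. Equivalently, the lowest AVC in the table is 69/4 ≈ €17.25 at q = 4, and P = €9 falls below it — price never covers variable cost, so the firm shuts down and loses only its fixed cost.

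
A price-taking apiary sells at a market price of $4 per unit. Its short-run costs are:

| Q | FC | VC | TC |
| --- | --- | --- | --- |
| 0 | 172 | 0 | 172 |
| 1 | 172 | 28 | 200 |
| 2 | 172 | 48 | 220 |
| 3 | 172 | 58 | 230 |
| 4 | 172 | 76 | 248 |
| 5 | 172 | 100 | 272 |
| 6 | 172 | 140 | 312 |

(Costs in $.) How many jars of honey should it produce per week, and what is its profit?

Profit at each row (π = 4Q − TC): Q=0: -172; Q=1: -196; Q=2: -212; Q=3: -218; Q=4: -232; Q=5: -252; Q=6: -288.
Profit is highest at Q = 0. Equivalently, the lowest AVC in the table is 76/4 ≈ $19 at Q = 4, and P = $4 falls below it — price never covers variable cost, so the firm shuts down and loses only its fixed cost.

Q = 0 (shut down); profit = -$172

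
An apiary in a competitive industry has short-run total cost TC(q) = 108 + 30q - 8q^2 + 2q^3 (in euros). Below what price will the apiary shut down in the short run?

Short-run supply begins at min AVC. From VC = 30q - 8q^2 + 2q^3, AVC = 30 - 8q + 2q^2.
dAVC/dq = -8 + 4q = 0 gives q = 2. min AVC = 30 - 8·2 + 2·2^2 = 22.
For P < €22 the firm produces nothing.

€22 per unit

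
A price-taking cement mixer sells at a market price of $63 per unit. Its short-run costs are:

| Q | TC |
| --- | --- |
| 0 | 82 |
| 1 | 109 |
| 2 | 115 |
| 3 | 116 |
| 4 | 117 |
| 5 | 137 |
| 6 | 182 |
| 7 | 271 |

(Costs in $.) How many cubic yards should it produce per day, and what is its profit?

Profit at each row (π = 63Q − TC): Q=0: -82; Q=1: -46; Q=2: 11; Q=3: 73; Q=4: 135; Q=5: 178; Q=6: 196; Q=7: 170.
Profit is maximized at Q = 6. AVC there is 100/6 = $16.67 ≤ P, so producing beats shutting down (which would give -$82).

Q = 6; profit = $196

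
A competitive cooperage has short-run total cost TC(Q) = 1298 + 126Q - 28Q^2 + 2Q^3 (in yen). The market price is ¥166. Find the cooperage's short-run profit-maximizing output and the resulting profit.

Profit = -¥98 at Q = 10

AVC = 126 - 28Q + 2Q^2; min AVC = ¥28 at Q = 7. Since P = ¥166 ≥ min AVC, the firm produces.
MC = 126 - 56Q + 6Q^2. Setting P = MC and taking the root on the rising branch gives Q* = 10.
TR = 166·10 = 1660. TC = 1298 + 460 = 1758. Profit = 1660 − 1758 = -¥98.
That loss of ¥98 beats the ¥1298 the firm would lose by shutting down; producing recovers ¥1200 of fixed cost.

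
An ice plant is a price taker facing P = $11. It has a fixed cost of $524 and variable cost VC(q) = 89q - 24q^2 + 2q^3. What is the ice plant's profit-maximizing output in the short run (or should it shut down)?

Shut down

Strip out fixed cost: VC = 89q - 24q^2 + 2q^3. Then AVC = 89 - 24q + 2q^2 and MC = 89 - 48q + 6q^2.
AVC hits its minimum where MC = AVC, at q = 6, giving min AVC = 89 - 24·6 + 2·6^2 = $17.
Since P = $11 < min AVC = $17, price fails to cover variable cost at any output.
Best response: produce nothing and absorb the $524 fixed cost.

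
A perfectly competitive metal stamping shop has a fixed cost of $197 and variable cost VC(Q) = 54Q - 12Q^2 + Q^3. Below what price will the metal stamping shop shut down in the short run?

$18 per unit

Short-run supply begins at min AVC. From VC = 54Q - 12Q^2 + Q^3, AVC = 54 - 12Q + Q^2.
dAVC/dQ = -12 + 2Q = 0 gives Q = 6. min AVC = 54 - 12·6 + 6^2 = 18.
So the shutdown price is $18.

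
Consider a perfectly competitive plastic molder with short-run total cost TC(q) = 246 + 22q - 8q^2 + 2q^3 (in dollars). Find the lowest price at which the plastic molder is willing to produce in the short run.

$14 per unit

The shutdown price is the minimum of AVC. VC = 22q - 8q^2 + 2q^3, so AVC = 22 - 8q + 2q^2.
dAVC/dq = -8 + 4q = 0 gives q = 2. min AVC = 22 - 8·2 + 2·2^2 = 14.
The firm shuts down for any P below $14.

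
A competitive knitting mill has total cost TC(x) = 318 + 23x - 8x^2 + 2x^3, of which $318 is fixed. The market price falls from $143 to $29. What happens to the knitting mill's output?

AVC = 23 - 8x + 2x^2, minimized at x = 2 where min AVC = $15. MC = 23 - 16x + 6x^2.
With P = $143 above the shutdown price, P = MC gives x = 6.
At P = $29 ≥ min AVC, set P = MC: x = 3. The firm stays open but cuts output.

Output falls from 6 to 3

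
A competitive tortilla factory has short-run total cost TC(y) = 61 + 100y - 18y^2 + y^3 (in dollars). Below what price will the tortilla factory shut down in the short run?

Short-run supply begins at min AVC. From VC = 100y - 18y^2 + y^3, AVC = 100 - 18y + y^2.
dAVC/dy = -18 + 2y = 0 gives y = 9. min AVC = 100 - 18·9 + 9^2 = 19.
For P < $19 the firm produces nothing.

$19 per unit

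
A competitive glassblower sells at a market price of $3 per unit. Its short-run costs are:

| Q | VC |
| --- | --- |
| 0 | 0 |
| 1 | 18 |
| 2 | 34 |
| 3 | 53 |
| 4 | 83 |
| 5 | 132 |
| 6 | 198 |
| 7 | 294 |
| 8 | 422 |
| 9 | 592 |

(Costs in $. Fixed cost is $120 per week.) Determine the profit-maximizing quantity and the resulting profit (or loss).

Profit at each row (π = 3Q − TC): Q=0: -120; Q=1: -135; Q=2: -148; Q=3: -164; Q=4: -191; Q=5: -237; Q=6: -300; Q=7: -393; Q=8: -518; Q=9: -685.
Profit is highest at Q = 0. Equivalently, the lowest AVC in the table is 34/2 ≈ $17 at Q = 2, and P = $3 falls below it — price never covers variable cost, so the firm shuts down and loses only its fixed cost.

Q = 0 (shut down); profit = -$120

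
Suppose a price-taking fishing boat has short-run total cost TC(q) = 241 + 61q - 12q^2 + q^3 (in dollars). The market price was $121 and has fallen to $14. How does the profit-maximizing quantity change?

Output falls from 10 to 0 (the firm shuts down)

AVC = 61 - 12q + q^2, minimized at q = 6 where min AVC = $25. MC = 61 - 24q + 3q^2.
With P = $121 above the shutdown price, P = MC gives q = 10.
At P = $14 < min AVC = $25, price no longer covers variable cost at any output, so the firm shuts down: q = 0.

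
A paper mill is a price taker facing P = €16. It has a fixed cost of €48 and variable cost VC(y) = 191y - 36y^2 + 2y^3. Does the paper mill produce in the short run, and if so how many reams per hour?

Shut down

Strip out fixed cost: VC = 191y - 36y^2 + 2y^3. Then AVC = 191 - 36y + 2y^2 and MC = 191 - 72y + 6y^2.
AVC is minimized where dAVC/dy = -36 + 4y = 0, at y = 9; min AVC = 191 - 36·9 + 2·9^2 = €29.
P = €16 lies below min AVC = €29; no output level covers variable cost.
Shutting down limits the loss to fixed cost, €48.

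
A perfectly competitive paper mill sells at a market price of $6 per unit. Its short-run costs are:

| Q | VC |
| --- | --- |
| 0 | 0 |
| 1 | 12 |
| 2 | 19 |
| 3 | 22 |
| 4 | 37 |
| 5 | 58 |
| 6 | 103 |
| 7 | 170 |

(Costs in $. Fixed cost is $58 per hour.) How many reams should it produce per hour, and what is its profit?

Compute π = P·Q − TC at each output: Q=0: -58; Q=1: -64; Q=2: -65; Q=3: -62; Q=4: -71; Q=5: -86; Q=6: -125; Q=7: -186.
Profit is highest at Q = 0. Equivalently, the lowest AVC in the table is 22/3 ≈ $7.33 at Q = 3, and P = $6 falls below it — price never covers variable cost, so the firm shuts down and loses only its fixed cost.

Q = 0 (shut down); profit = -$58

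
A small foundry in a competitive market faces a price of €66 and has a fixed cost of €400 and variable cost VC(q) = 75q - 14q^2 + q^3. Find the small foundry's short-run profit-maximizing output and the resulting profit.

Profit = -€76 at q = 9

AVC = 75 - 14q + q^2; min AVC = €26 at q = 7. Since P = €66 ≥ min AVC, the firm produces.
MC = 75 - 28q + 3q^2. Setting P = MC and taking the root on the rising branch gives q* = 9.
TR = 66·9 = 594. TC = 400 + 270 = 670. Profit = 594 − 670 = -€76.
Shutting down would mean losing the fixed cost of €400, so operating at a loss of €76 is better by €324.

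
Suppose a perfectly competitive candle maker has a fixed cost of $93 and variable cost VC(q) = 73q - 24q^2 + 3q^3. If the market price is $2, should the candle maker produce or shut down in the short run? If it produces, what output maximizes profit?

From TC, MC = TC'(q) = 73 - 48q + 9q^2 and AVC = VC/q = 73 - 24q + 3q^2.
AVC is minimized where dAVC/dq = -24 + 6q = 0, at q = 4; min AVC = 73 - 24·4 + 3·4^2 = $25.
With P < min AVC ($2 < $25), every unit sold adds to the loss.
The firm minimizes its loss by shutting down and losing only its fixed cost of $93.

Shut down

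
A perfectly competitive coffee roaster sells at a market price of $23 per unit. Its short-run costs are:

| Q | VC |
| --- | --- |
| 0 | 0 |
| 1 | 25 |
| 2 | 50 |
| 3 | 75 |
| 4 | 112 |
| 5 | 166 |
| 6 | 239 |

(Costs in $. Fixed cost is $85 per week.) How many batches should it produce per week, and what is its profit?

Compute π = P·Q − TC at each output: Q=0: -85; Q=1: -87; Q=2: -89; Q=3: -91; Q=4: -105; Q=5: -136; Q=6: -186.
Profit is highest at Q = 0. Equivalently, the lowest AVC in the table is 25/1 ≈ $25 at Q = 1, and P = $23 falls below it — price never covers variable cost, so the firm shuts down and loses only its fixed cost.

Q = 0 (shut down); profit = -$85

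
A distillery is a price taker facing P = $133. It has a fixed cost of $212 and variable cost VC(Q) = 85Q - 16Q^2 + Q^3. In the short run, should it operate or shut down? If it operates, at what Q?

Produce at Q = 12

Variable cost is VC = 85Q - 16Q^2 + Q^3, so AVC = VC/Q = 85 - 16Q + Q^2 and MC = dTC/dQ = 85 - 32Q + 3Q^2.
AVC hits its minimum where MC = AVC, at Q = 8, giving min AVC = 85 - 16·8 + 8^2 = $21.
Since P = $133 ≥ min AVC = $21, price covers variable cost and the firm should produce.
Solving P = MC: -48 - 32Q + 3Q^2 = 0 ⇒ Q = -4/3 or 12. On the upward-sloping branch, Q* = 12.
Check: AVC at Q = 12 is $37 ≤ P, so revenue covers variable cost.
Profit = P·Q − TC = 133·12 − 656 = $940.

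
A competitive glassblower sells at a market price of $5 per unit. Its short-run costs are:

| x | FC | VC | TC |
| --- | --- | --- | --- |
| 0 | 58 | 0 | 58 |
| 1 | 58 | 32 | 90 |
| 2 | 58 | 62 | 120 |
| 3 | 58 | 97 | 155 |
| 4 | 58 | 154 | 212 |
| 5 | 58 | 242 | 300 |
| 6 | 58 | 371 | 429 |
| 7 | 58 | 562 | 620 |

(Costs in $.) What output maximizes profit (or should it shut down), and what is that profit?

x = 0 (shut down); profit = -$58

Tabulate TR − TC: x=0: -58; x=1: -85; x=2: -110; x=3: -140; x=4: -192; x=5: -275; x=6: -399; x=7: -585.
Profit is highest at x = 0. Equivalently, the lowest AVC in the table is 62/2 ≈ $31 at x = 2, and P = $5 falls below it — price never covers variable cost, so the firm shuts down and loses only its fixed cost.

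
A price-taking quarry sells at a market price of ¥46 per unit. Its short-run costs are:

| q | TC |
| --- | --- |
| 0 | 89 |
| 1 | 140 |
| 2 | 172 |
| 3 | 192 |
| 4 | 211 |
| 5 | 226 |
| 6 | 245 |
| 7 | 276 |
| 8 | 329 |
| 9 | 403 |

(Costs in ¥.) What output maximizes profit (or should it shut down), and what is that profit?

Tabulate TR − TC: q=0: -89; q=1: -94; q=2: -80; q=3: -54; q=4: -27; q=5: 4; q=6: 31; q=7: 46; q=8: 39; q=9: 11.
Profit is maximized at q = 7. AVC there is 187/7 = ¥26.71 ≤ P, so producing beats shutting down (which would give -¥89).

q = 7; profit = ¥46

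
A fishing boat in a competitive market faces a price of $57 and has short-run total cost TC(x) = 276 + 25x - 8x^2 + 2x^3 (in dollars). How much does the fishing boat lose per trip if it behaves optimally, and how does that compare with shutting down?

AVC = 25 - 8x + 2x^2 has its minimum $17 at x = 2; price $57 clears that bar, so the firm operates.
MC = 25 - 16x + 6x^2. Setting P = MC and taking the root on the rising branch gives x* = 4.
TR = 57·4 = 228. TC = 276 + 100 = 376. Profit = 228 − 376 = -$148.
Shutting down would mean losing the fixed cost of $276, so operating at a loss of $148 is better by $128.

Profit = -$148 at x = 4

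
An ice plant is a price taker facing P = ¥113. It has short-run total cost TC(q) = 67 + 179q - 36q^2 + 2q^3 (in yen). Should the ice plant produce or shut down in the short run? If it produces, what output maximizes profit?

Produce at q = 11

From TC, MC = TC'(q) = 179 - 72q + 6q^2 and AVC = VC/q = 179 - 36q + 2q^2.
AVC hits its minimum where MC = AVC, at q = 9, giving min AVC = 179 - 36·9 + 2·9^2 = ¥17.
P = ¥113 exceeds min AVC = ¥17, so the firm stays open.
Set P = MC: 113 = 179 - 72q + 6q^2 → 66 - 72q + 6q^2 = 0. The roots are q = 1 and q = 11; the profit-maximizing output is on the rising part of MC, so q* = 11.
Check: AVC at q = 11 is ¥25 ≤ P, so revenue covers variable cost.
Profit = P·q − TC = 113·11 − 342 = ¥901.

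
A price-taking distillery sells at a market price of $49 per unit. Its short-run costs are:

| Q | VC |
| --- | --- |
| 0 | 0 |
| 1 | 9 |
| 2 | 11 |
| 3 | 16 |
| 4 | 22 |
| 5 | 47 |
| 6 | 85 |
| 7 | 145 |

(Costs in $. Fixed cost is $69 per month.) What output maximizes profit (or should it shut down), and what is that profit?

Q = 6; profit = $140

Compute π = P·Q − TC at each output: Q=0: -69; Q=1: -29; Q=2: 18; Q=3: 62; Q=4: 105; Q=5: 129; Q=6: 140; Q=7: 129.
Profit is maximized at Q = 6. AVC there is 85/6 = $14.17 ≤ P, so producing beats shutting down (which would give -$69).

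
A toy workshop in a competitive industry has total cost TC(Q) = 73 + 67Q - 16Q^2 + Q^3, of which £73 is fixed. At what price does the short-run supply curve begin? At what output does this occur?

£3 per unit, at Q = 8

The shutdown price is the minimum of AVC. VC = 67Q - 16Q^2 + Q^3, so AVC = 67 - 16Q + Q^2.
At the minimum of AVC, MC = AVC. MC = 67 - 32Q + 3Q^2; setting MC = AVC gives 2Q^2 - 16Q = 0, so Q = 8. min AVC = 3.
For P < £3 the firm produces nothing.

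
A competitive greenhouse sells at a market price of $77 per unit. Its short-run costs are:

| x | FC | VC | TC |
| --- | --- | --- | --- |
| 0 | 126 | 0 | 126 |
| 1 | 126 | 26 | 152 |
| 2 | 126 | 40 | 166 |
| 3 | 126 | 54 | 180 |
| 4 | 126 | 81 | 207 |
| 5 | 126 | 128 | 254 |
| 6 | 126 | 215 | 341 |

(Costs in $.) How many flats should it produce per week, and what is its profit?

Compute π = P·x − TC at each output: x=0: -126; x=1: -75; x=2: -12; x=3: 51; x=4: 101; x=5: 131; x=6: 121.
Profit is maximized at x = 5. AVC there is 128/5 = $25.60 ≤ P, so producing beats shutting down (which would give -$126).

x = 5; profit = $131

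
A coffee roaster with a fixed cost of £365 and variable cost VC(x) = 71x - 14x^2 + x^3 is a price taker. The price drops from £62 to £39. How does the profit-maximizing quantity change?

Output falls from 9 to 8

MC = 71 - 28x + 3x^2; the shutdown threshold is min AVC = £22 (at x = 7).
With P = £62 above the shutdown price, P = MC gives x = 9.
At P = £39 ≥ min AVC, set P = MC: x = 8. The firm stays open but cuts output.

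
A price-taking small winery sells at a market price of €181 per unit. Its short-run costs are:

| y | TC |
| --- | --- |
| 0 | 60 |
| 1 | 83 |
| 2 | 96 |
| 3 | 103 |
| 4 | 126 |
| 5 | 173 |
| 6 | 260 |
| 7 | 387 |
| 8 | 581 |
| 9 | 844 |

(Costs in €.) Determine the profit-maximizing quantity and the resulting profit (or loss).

y = 7; profit = €880

Profit at each row (π = 181y − TC): y=0: -60; y=1: 98; y=2: 266; y=3: 440; y=4: 598; y=5: 732; y=6: 826; y=7: 880; y=8: 867; y=9: 785.
Profit is maximized at y = 7. AVC there is 327/7 = €46.71 ≤ P, so producing beats shutting down (which would give -€60).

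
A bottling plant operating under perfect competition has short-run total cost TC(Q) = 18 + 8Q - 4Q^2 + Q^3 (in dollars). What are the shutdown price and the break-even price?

Shutdown price = min AVC. AVC = 8 - 4Q + Q^2, with vertex at Q = 2 and minimum $4.
ATC = 18/Q + 8 - 4Q + Q^2. Setting dATC/dQ = −18/Q^2 − 4 + 2Q = 0 gives Q = 3 (since 2·3^3 − 4·3^2 = 18).
min ATC = 18/3 + 8 − 4·3 + 3^2 = $11. That is the break-even price.
For $4 ≤ P < $11 the firm produces at a loss; below $4 it shuts down.

Shutdown price = $4; break-even price = $11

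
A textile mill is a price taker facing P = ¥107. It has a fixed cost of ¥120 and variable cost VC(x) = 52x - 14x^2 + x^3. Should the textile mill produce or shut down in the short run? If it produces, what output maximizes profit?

Variable cost is VC = 52x - 14x^2 + x^3, so AVC = VC/x = 52 - 14x + x^2 and MC = dTC/dx = 52 - 28x + 3x^2.
AVC is minimized where dAVC/dx = -14 + 2x = 0, at x = 7; min AVC = 52 - 14·7 + 7^2 = ¥3.
Since P = ¥107 ≥ min AVC = ¥3, price covers variable cost and the firm should produce.
P = MC gives -55 - 28x + 3x^2 = 0, with roots -5/3 and 11. Take the larger (rising MC): x* = 11.
Check: AVC at x = 11 is ¥19 ≤ P, so revenue covers variable cost.
Profit = P·x − TC = 107·11 − 329 = ¥848.

Produce at x = 11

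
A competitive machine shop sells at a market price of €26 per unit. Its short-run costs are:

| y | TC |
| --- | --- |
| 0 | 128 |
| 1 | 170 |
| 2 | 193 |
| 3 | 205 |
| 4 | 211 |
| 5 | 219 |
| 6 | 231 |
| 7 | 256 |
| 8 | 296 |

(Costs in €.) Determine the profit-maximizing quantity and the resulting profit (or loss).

y = 7; profit = -€74

Tabulate TR − TC: y=0: -128; y=1: -144; y=2: -141; y=3: -127; y=4: -107; y=5: -89; y=6: -75; y=7: -74; y=8: -88.
Profit is maximized at y = 7. AVC there is 128/7 = €18.29 ≤ P, so producing beats shutting down (which would give -€128).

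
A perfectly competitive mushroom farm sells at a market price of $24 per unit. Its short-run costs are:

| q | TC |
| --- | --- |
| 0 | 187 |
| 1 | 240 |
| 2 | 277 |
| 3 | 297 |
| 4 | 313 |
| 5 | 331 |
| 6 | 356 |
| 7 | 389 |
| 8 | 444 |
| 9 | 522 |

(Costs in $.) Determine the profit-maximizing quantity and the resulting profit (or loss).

q = 0 (shut down); profit = -$187

Tabulate TR − TC: q=0: -187; q=1: -216; q=2: -229; q=3: -225; q=4: -217; q=5: -211; q=6: -212; q=7: -221; q=8: -252; q=9: -306.
Profit is highest at q = 0. Equivalently, the lowest AVC in the table is 169/6 ≈ $28.17 at q = 6, and P = $24 falls below it — price never covers variable cost, so the firm shuts down and loses only its fixed cost.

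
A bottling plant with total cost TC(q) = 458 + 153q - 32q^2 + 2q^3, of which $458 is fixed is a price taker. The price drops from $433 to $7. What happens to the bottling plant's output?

AVC = 153 - 32q + 2q^2, minimized at q = 8 where min AVC = $25. MC = 153 - 64q + 6q^2.
With P = $433 above the shutdown price, P = MC gives q = 14.
At P = $7 < min AVC = $25, price no longer covers variable cost at any output, so the firm shuts down: q = 0.

Output falls from 14 to 0 (the firm shuts down)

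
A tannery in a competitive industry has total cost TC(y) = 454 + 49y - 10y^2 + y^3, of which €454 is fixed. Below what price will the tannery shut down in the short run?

The shutdown price is the minimum of AVC. VC = 49y - 10y^2 + y^3, so AVC = 49 - 10y + y^2.
At the minimum of AVC, MC = AVC. MC = 49 - 20y + 3y^2; setting MC = AVC gives 2y^2 - 10y = 0, so y = 5. min AVC = 24.
So the shutdown price is €24.

€24 per unit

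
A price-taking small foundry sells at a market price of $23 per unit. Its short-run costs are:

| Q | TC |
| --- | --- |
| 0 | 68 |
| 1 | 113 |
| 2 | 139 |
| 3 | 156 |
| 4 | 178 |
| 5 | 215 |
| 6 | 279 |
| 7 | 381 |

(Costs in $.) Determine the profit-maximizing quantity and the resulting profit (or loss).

Profit at each row (π = 23Q − TC): Q=0: -68; Q=1: -90; Q=2: -93; Q=3: -87; Q=4: -86; Q=5: -100; Q=6: -141; Q=7: -220.
Profit is highest at Q = 0. Equivalently, the lowest AVC in the table is 110/4 ≈ $27.50 at Q = 4, and P = $23 falls below it — price never covers variable cost, so the firm shuts down and loses only its fixed cost.

Q = 0 (shut down); profit = -$68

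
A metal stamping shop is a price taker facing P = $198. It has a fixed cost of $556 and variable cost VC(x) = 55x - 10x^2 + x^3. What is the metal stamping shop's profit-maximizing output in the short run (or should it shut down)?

Strip out fixed cost: VC = 55x - 10x^2 + x^3. Then AVC = 55 - 10x + x^2 and MC = 55 - 20x + 3x^2.
AVC hits its minimum where MC = AVC, at x = 5, giving min AVC = 55 - 10·5 + 5^2 = $30.
Since P = $198 ≥ min AVC = $30, price covers variable cost and the firm should produce.
Set P = MC: 198 = 55 - 20x + 3x^2 → -143 - 20x + 3x^2 = 0. The roots are x = -13/3 and x = 11; the profit-maximizing output is on the rising part of MC, so x* = 11.
Check: AVC at x = 11 is $66 ≤ P, so revenue covers variable cost.
Profit = P·x − TC = 198·11 − 1282 = $896.

Produce at x = 11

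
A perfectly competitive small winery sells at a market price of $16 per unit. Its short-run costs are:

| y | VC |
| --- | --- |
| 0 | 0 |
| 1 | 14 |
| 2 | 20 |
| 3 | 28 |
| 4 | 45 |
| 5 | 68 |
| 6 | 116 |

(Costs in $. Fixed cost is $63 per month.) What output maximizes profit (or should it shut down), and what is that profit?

y = 3; profit = -$43

Tabulate TR − TC: y=0: -63; y=1: -61; y=2: -51; y=3: -43; y=4: -44; y=5: -51; y=6: -83.
Profit is maximized at y = 3. AVC there is 28/3 = $9.33 ≤ P, so producing beats shutting down (which would give -$63).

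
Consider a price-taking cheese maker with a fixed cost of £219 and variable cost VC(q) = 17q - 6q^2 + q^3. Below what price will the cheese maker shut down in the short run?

The shutdown price is the minimum of AVC. VC = 17q - 6q^2 + q^3, so AVC = 17 - 6q + q^2.
At the minimum of AVC, MC = AVC. MC = 17 - 12q + 3q^2; setting MC = AVC gives 2q^2 - 6q = 0, so q = 3. min AVC = 8.
For P < £8 the firm produces nothing.

£8 per unit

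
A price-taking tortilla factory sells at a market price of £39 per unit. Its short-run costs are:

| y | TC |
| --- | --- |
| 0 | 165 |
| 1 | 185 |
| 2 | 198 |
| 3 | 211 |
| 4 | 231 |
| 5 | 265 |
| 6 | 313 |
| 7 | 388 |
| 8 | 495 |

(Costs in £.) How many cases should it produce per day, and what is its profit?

y = 5; profit = -£70

Tabulate TR − TC: y=0: -165; y=1: -146; y=2: -120; y=3: -94; y=4: -75; y=5: -70; y=6: -79; y=7: -115; y=8: -183.
Profit is maximized at y = 5. AVC there is 100/5 = £20 ≤ P, so producing beats shutting down (which would give -£165).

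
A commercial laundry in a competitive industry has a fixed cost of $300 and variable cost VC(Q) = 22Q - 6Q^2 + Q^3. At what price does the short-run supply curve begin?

The firm shuts down when price falls below the minimum of average variable cost. AVC = VC/Q = 22 - 6Q + Q^2.
dAVC/dQ = -6 + 2Q = 0 gives Q = 3. min AVC = 22 - 6·3 + 3^2 = 13.
The firm shuts down for any P below $13.

$13 per unit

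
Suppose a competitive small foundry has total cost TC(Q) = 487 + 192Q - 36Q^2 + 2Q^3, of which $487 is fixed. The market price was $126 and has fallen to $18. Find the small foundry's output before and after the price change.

AVC = 192 - 36Q + 2Q^2, minimized at Q = 9 where min AVC = $30. MC = 192 - 72Q + 6Q^2.
At P = $126 ≥ min AVC, set P = MC on the rising branch: Q = 11.
At P = $18 < min AVC = $30, price no longer covers variable cost at any output, so the firm shuts down: Q = 0.

Output falls from 11 to 0 (the firm shuts down)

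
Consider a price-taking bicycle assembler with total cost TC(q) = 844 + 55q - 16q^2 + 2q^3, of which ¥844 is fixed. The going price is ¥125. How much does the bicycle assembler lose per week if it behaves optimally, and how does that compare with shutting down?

Profit = -¥256 at q = 7

AVC = 55 - 16q + 2q^2 has its minimum ¥23 at q = 4; price ¥125 clears that bar, so the firm operates.
MC = 55 - 32q + 6q^2. Setting P = MC and taking the root on the rising branch gives q* = 7.
TR = 125·7 = 875. TC = 844 + 287 = 1131. Profit = 875 − 1131 = -¥256.
By producing, the firm covers all variable cost plus ¥588 of fixed cost; shutting down would lose the full ¥844.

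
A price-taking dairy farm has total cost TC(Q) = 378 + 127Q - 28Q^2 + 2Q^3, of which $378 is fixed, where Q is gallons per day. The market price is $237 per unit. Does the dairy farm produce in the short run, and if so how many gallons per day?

Strip out fixed cost: VC = 127Q - 28Q^2 + 2Q^3. Then AVC = 127 - 28Q + 2Q^2 and MC = 127 - 56Q + 6Q^2.
The AVC parabola has its vertex at Q = 28/4 = 7, where AVC = 127 - 28·7 + 2·7^2 = $29.
P = $237 exceeds min AVC = $29, so the firm stays open.
Solving P = MC: -110 - 56Q + 6Q^2 = 0 ⇒ Q = -5/3 or 11. On the upward-sloping branch, Q* = 11.
Check: AVC at Q = 11 is $61 ≤ P, so revenue covers variable cost.
Profit = P·Q − TC = 237·11 − 1049 = $1558.

Produce at Q = 11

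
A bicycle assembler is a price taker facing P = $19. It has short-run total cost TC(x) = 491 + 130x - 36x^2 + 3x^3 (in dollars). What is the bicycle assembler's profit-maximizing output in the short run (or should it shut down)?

Strip out fixed cost: VC = 130x - 36x^2 + 3x^3. Then AVC = 130 - 36x + 3x^2 and MC = 130 - 72x + 9x^2.
The AVC parabola has its vertex at x = 36/6 = 6, where AVC = 130 - 36·6 + 3·6^2 = $22.
P = $19 lies below min AVC = $22; no output level covers variable cost.
The firm minimizes its loss by shutting down and losing only its fixed cost of $491.

Shut down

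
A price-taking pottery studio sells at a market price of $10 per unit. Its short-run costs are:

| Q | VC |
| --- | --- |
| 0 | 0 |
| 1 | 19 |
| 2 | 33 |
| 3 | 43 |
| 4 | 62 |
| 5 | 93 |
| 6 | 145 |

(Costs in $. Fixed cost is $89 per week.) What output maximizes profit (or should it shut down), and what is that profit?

Profit at each row (π = 10Q − TC): Q=0: -89; Q=1: -98; Q=2: -102; Q=3: -102; Q=4: -111; Q=5: -132; Q=6: -174.
Profit is highest at Q = 0. Equivalently, the lowest AVC in the table is 43/3 ≈ $14.33 at Q = 3, and P = $10 falls below it — price never covers variable cost, so the firm shuts down and loses only its fixed cost.

Q = 0 (shut down); profit = -$89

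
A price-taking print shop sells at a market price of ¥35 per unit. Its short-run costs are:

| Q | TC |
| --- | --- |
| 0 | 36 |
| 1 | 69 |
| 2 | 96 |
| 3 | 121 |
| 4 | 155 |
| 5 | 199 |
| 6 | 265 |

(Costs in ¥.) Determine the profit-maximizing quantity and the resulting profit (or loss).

Profit at each row (π = 35Q − TC): Q=0: -36; Q=1: -34; Q=2: -26; Q=3: -16; Q=4: -15; Q=5: -24; Q=6: -55.
Profit is maximized at Q = 4. AVC there is 119/4 = ¥29.75 ≤ P, so producing beats shutting down (which would give -¥36).

Q = 4; profit = -¥15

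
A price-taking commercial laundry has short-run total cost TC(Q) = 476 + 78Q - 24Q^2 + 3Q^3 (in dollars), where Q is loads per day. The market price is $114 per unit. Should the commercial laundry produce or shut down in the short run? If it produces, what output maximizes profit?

Produce at Q = 6

Strip out fixed cost: VC = 78Q - 24Q^2 + 3Q^3. Then AVC = 78 - 24Q + 3Q^2 and MC = 78 - 48Q + 9Q^2.
AVC hits its minimum where MC = AVC, at Q = 4, giving min AVC = 78 - 24·4 + 3·4^2 = $30.
Because $114 ≥ $30, revenue can cover variable cost; the firm operates.
Set P = MC: 114 = 78 - 48Q + 9Q^2 → -36 - 48Q + 9Q^2 = 0. The roots are Q = -2/3 and Q = 6; the profit-maximizing output is on the rising part of MC, so Q* = 6.
Check: AVC at Q = 6 is $42 ≤ P, so revenue covers variable cost.
Profit = P·Q − TC = 114·6 − 728 = -$44, a loss, but smaller than the $476 fixed cost the firm would lose by shutting down.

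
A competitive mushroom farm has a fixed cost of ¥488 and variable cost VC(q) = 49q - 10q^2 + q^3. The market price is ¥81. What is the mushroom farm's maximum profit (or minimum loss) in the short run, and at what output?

Profit = -¥104 at q = 8

AVC = 49 - 10q + q^2; min AVC = ¥24 at q = 5. Since P = ¥81 ≥ min AVC, the firm produces.
With MC = 49 - 20q + 3q^2, P = MC on the upward-sloping part at q* = 8.
TR = 81·8 = 648. TC = 488 + 264 = 752. Profit = 648 − 752 = -¥104.
Shutting down would mean losing the fixed cost of ¥488, so operating at a loss of ¥104 is better by ¥384.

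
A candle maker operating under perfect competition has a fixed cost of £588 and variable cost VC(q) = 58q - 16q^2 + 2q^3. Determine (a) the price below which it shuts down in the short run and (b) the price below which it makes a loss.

AVC = 58 - 16q + 2q^2; minimized at q = 4, giving min AVC = £26. That is the shutdown price.
ATC = 588/q + 58 - 16q + 2q^2. Setting dATC/dq = −588/q^2 − 16 + 4q = 0 gives q = 7 (since 4·7^3 − 16·7^2 = 588).
min ATC = 588/7 + 58 − 16·7 + 2·7^2 = £128. That is the break-even price.
Between these two prices the firm operates at a loss; above £128 it earns a profit.

Shutdown price = £26; break-even price = £128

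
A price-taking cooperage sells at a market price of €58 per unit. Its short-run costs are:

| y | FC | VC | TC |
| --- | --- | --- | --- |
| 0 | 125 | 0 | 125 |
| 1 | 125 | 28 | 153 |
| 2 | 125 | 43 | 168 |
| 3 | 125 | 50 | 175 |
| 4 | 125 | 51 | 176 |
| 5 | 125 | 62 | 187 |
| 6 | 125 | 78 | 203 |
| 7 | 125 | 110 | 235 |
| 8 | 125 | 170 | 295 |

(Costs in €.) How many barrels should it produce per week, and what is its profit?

y = 7; profit = €171

Profit at each row (π = 58y − TC): y=0: -125; y=1: -95; y=2: -52; y=3: -1; y=4: 56; y=5: 103; y=6: 145; y=7: 171; y=8: 169.
Profit is maximized at y = 7. AVC there is 110/7 = €15.71 ≤ P, so producing beats shutting down (which would give -€125).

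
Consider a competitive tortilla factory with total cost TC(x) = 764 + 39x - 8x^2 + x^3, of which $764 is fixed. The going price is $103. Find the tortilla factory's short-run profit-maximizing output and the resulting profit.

Profit = -$252 at x = 8

AVC = 39 - 8x + x^2; min AVC = $23 at x = 4. Since P = $103 ≥ min AVC, the firm produces.
With MC = 39 - 16x + 3x^2, P = MC on the upward-sloping part at x* = 8.
TR = 103·8 = 824. TC = 764 + 312 = 1076. Profit = 824 − 1076 = -$252.
By producing, the firm covers all variable cost plus $512 of fixed cost; shutting down would lose the full $764.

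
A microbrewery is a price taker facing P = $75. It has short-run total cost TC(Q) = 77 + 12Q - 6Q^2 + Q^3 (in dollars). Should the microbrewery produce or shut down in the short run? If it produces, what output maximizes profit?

Strip out fixed cost: VC = 12Q - 6Q^2 + Q^3. Then AVC = 12 - 6Q + Q^2 and MC = 12 - 12Q + 3Q^2.
The AVC parabola has its vertex at Q = 6/2 = 3, where AVC = 12 - 6·3 + 3^2 = $3.
Since P = $75 ≥ min AVC = $3, price covers variable cost and the firm should produce.
Set P = MC: 75 = 12 - 12Q + 3Q^2 → -63 - 12Q + 3Q^2 = 0. The roots are Q = -3 and Q = 7; the profit-maximizing output is on the rising part of MC, so Q* = 7.
Check: AVC at Q = 7 is $19 ≤ P, so revenue covers variable cost.
Profit = P·Q − TC = 75·7 − 210 = $315.

Produce at Q = 7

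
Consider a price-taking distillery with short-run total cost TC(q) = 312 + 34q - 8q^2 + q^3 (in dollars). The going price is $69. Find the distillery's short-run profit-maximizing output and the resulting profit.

AVC = 34 - 8q + q^2 has its minimum $18 at q = 4; price $69 clears that bar, so the firm operates.
MC = 34 - 16q + 3q^2. Setting P = MC and taking the root on the rising branch gives q* = 7.
TR = 69·7 = 483. TC = 312 + 189 = 501. Profit = 483 − 501 = -$18.
Shutting down would mean losing the fixed cost of $312, so operating at a loss of $18 is better by $294.

Profit = -$18 at q = 7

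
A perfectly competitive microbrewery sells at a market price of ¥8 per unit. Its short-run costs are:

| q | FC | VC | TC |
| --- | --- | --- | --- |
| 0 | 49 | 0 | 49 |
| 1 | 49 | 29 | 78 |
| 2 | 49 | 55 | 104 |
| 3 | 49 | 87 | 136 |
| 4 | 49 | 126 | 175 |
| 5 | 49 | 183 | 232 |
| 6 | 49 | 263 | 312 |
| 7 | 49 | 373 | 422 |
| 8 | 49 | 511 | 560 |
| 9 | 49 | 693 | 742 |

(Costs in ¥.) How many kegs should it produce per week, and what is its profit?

Tabulate TR − TC: q=0: -49; q=1: -70; q=2: -88; q=3: -112; q=4: -143; q=5: -192; q=6: -264; q=7: -366; q=8: -496; q=9: -670.
Profit is highest at q = 0. Equivalently, the lowest AVC in the table is 55/2 ≈ ¥27.50 at q = 2, and P = ¥8 falls below it — price never covers variable cost, so the firm shuts down and loses only its fixed cost.

q = 0 (shut down); profit = -¥49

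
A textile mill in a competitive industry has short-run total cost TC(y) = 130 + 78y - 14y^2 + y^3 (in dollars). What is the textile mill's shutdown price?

The shutdown price is the minimum of AVC. VC = 78y - 14y^2 + y^3, so AVC = 78 - 14y + y^2.
At the minimum of AVC, MC = AVC. MC = 78 - 28y + 3y^2; setting MC = AVC gives 2y^2 - 14y = 0, so y = 7. min AVC = 29.
The firm shuts down for any P below $29.

$29 per unit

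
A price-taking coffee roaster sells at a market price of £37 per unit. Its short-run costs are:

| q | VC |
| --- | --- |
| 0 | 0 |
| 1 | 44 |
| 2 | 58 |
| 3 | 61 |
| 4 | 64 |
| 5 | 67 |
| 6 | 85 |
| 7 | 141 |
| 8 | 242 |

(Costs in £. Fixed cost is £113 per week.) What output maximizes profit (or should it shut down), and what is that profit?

Tabulate TR − TC: q=0: -113; q=1: -120; q=2: -97; q=3: -63; q=4: -29; q=5: 5; q=6: 24; q=7: 5; q=8: -59.
Profit is maximized at q = 6. AVC there is 85/6 = £14.17 ≤ P, so producing beats shutting down (which would give -£113).

q = 6; profit = £24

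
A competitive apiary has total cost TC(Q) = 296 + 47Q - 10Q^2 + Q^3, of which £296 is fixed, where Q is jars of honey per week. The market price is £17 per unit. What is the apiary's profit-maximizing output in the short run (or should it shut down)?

Shut down

Variable cost is VC = 47Q - 10Q^2 + Q^3, so AVC = VC/Q = 47 - 10Q + Q^2 and MC = dTC/dQ = 47 - 20Q + 3Q^2.
AVC is minimized where dAVC/dQ = -10 + 2Q = 0, at Q = 5; min AVC = 47 - 10·5 + 5^2 = £22.
P = £17 lies below min AVC = £22; no output level covers variable cost.
Best response: produce nothing and absorb the £296 fixed cost.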